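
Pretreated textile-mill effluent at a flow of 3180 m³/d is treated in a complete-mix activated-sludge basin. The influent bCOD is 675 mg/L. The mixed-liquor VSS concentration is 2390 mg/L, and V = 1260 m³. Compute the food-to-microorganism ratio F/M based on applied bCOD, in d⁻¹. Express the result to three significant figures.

F/M ≈ 0.713 d⁻¹

F/M = Q·S₀ / (V·X) = 3180 × 675 / (1260 × 2390) = 0.7128 g bCOD·(g VSS·d)⁻¹.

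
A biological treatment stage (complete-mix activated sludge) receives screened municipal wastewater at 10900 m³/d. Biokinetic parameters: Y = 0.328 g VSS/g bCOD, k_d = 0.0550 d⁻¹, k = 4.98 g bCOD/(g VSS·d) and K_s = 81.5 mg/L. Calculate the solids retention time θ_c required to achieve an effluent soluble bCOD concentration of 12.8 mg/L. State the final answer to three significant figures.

Specific growth rate at S = 12.8 mg/L: μ = YkS/(K_s+S) = 0.328·4.98·12.8/(81.5+12.8) = 0.2217 d⁻¹.
θ_c = 1/(μ − k_d) = 1/(0.2217 − 0.0550) = 1/0.1667 = 5.998 d.

θ_c ≈ 6.00 d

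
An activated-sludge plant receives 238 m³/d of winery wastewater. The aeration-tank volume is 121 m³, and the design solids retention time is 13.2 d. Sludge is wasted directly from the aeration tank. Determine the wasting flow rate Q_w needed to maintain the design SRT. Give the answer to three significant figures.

Wasting from the aeration tank: Q_w = V / θ_c = 121.0 / 13.2 = 9.167 m³/d.

Q_w ≈ 9.17 m³/d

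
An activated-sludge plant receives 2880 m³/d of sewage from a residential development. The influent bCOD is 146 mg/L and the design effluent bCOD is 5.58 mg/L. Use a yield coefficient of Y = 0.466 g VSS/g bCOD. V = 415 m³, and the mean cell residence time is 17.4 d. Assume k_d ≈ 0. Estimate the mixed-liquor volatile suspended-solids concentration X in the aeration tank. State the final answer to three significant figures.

X ≈ 7900 mg/L

X = Y·Q·ΔS·θ_c / V = 0.466 × 2880 × (146 − 5.58) × 17.4 / 415 = 7901 mg/L.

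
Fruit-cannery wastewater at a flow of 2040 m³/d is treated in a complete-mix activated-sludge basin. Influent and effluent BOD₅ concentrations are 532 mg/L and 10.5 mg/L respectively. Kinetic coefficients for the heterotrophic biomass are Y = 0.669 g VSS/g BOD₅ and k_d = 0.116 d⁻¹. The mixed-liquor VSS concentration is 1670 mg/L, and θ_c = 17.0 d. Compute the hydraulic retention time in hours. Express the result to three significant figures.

Rearranging the biomass balance for a CMAS with decay, V = Y·Q·ΔS·θ_c / [X·(1+k_d θ_c)] = 0.669 × 2040 × (532 − 10.5) × 17.0 / [1670 × (1 + 0.116 × 17.0)] = 1.21×10^7 / 4963 = 2438 m³.
Hydraulic retention time τ = V/Q = 2438 / 2040 = 1.195 d = 28.68 h.

τ ≈ 28.7 h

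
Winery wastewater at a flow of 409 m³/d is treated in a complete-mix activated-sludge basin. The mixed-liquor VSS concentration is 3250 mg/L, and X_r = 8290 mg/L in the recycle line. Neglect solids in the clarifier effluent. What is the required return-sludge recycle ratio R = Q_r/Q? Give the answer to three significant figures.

Mass balance around the secondary clarifier (neglecting effluent solids): R = X / (X_r − X) = 3250 / (8290 − 3250) = 0.6448.

R ≈ 0.645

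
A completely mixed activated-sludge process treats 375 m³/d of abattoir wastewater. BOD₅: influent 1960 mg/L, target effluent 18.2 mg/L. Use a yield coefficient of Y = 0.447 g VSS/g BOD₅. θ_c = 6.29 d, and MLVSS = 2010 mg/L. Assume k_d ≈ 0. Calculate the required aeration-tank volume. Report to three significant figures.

V·X = Y·Q·ΔS·θ_c gives V = 0.447 × 375 × (1960 − 18.2) × 6.29 / 2010 = 1019 m³.

V ≈ 1020 m³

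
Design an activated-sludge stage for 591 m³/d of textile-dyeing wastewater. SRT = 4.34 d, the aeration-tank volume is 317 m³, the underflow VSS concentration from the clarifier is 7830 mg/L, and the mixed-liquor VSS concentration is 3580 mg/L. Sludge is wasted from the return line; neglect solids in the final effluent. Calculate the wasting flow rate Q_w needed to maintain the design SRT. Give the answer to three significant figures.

Q_w ≈ 33.4 m³/d

Wasting from the return line (neglecting effluent solids): Q_w = V·X / (θ_c·X_r) = 317.0 × 3580 / (4.34 × 7830) = 33.40 m³/d.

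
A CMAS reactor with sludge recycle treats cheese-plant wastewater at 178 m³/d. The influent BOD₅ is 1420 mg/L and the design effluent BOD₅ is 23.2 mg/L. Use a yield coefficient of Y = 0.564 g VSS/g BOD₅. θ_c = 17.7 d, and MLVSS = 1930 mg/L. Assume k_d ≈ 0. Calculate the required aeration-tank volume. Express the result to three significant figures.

V ≈ 1290 m³

With k_d = 0 the design equation reduces to V = Y Q (S₀−S) θ_c / X = 0.564 × 178 × (1420 − 23.2) × 17.7 / 1930 = 1286 m³.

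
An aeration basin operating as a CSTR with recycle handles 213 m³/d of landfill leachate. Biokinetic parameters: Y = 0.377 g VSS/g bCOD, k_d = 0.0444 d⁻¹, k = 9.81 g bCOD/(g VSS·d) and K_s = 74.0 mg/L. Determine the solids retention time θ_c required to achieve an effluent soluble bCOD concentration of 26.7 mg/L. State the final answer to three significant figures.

θ_c ≈ 1.07 d

From 1/θ_c = Y·k·S/(K_s + S) − k_d: Y·k·S/(K_s+S) = 0.377 × 9.81 × 26.7 / (74.0 + 26.7) = 0.9806 d⁻¹.
θ_c = 1/(μ − k_d) = 1/(0.9806 − 0.0444) = 1/0.9362 = 1.068 d.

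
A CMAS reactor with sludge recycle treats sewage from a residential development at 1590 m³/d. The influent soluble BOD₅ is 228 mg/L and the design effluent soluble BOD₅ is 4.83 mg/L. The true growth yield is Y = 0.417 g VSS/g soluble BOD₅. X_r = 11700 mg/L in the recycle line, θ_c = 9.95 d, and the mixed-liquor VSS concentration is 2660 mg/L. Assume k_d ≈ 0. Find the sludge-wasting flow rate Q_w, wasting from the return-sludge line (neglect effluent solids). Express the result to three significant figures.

With k_d = 0 the design equation reduces to V = Y Q (S₀−S) θ_c / X = 0.417 × 1590 × (228 − 4.83) × 9.95 / 2660 = 553.5 m³.
θ_c = V·X/(Q_w·X_r) when wasting from the recycle, so Q_w = V·X/(θ_c·X_r) = 553.5 × 2660 / (9.95 × 11700) = 12.65 m³/d.

Q_w ≈ 12.6 m³/d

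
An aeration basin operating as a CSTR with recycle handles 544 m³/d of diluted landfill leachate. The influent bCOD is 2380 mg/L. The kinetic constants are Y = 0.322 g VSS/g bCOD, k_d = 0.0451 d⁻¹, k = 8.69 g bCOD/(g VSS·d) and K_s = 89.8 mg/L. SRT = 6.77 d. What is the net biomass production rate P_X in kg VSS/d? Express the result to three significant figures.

For a completely mixed reactor with recycle the Lawrence–McCarty relation gives S = K_s·(1 + k_d·θ_c) / [θ_c·(Y·k − k_d) − 1] = 89.8 × (1 + 0.0451 × 6.77) / [6.77 × (0.322 × 8.69 − 0.0451) − 1] = 117.2 / 17.64 = 6.646 mg/L.
Correct the yield for decay: Y_obs = Y/(1 + k_d θ_c) = 0.322 / (1 + 0.0451 × 6.77) = 0.322 / 1.305 = 0.2467.
Substrate removed = Q·(S₀ − S) = 544 m³/d × (2380 − 6.65) g/m³ = 1.29×10^6 g/d = 1291 kg/d.
Biomass produced: P_X = Y_obs·Q·ΔS = 0.2467 × 1291 ≈ 318.5 kg VSS/d.

P_X ≈ 318 kg VSS/d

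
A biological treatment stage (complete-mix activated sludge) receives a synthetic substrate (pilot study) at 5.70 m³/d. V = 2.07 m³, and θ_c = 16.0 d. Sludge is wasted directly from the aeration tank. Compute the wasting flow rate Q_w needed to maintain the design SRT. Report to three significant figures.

With mixed-liquor wasting, θ_c = V/Q_w, so Q_w = V/θ_c = 2.070/16.0 = 0.1294 m³/d.

Q_w ≈ 0.129 m³/d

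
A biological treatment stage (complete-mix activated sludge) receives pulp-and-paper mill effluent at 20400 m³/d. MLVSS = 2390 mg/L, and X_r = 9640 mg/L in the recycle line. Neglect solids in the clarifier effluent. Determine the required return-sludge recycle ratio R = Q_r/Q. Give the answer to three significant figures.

R ≈ 0.330

R = Q_r/Q = X/(X_r − X) = 2390 / (9640 − 2390) = 0.3297.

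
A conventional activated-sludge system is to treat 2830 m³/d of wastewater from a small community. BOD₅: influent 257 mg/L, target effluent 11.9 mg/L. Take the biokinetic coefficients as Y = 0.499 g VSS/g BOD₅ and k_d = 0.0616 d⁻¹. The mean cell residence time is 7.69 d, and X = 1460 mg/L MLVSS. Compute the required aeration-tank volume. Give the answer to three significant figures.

V ≈ 1240 m³

Rearranging the biomass balance for a CMAS with decay, V = Y·Q·ΔS·θ_c / [X·(1+k_d θ_c)] = 0.499 × 2830 × (257 − 11.9) × 7.69 / [1460 × (1 + 0.0616 × 7.69)] = 2.66×10^6 / 2152 = 1237 m³.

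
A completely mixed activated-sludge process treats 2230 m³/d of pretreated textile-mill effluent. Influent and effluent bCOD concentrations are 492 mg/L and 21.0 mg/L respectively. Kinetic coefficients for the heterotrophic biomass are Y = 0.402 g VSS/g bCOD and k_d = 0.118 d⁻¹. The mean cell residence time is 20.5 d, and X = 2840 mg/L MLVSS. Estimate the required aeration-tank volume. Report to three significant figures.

V ≈ 891 m³

From the SRT design equation V = Y Q (S₀−S) θ_c / [X (1 + k_d θ_c)] = 0.402 × 2230 × (492 − 21.0) × 20.5 / [2840 × (1 + 0.118 × 20.5)] = 8.66×10^6 / 9710 = 891.4 m³.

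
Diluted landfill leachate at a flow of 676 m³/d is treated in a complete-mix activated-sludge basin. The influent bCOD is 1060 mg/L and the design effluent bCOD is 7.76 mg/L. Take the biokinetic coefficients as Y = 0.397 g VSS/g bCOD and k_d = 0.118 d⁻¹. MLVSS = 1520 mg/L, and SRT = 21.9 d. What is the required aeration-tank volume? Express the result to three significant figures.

Steady-state biomass mass balance: V·X·(1 + k_d·θ_c) = Y·Q·(S₀ − S)·θ_c, so V = 0.397 × 676 × (1060 − 7.76) × 21.9 / [1520 × (1 + 0.118 × 21.9)] = 6.18×10^6 / 5448 = 1135 m³.

V ≈ 1140 m³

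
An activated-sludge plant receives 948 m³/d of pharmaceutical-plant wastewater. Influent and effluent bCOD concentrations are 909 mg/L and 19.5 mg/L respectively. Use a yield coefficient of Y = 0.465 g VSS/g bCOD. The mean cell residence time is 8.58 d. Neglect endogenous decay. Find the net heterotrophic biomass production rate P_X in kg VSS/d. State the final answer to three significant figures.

Since k_d ≈ 0, Y_obs = Y = 0.465 g VSS/g bCOD.
Mass of bCOD removed per day: Q(S₀ − S) = 948 × 889.5 g/m³ = 843.2 kg/d.
Biomass produced: P_X = Y_obs·Q·ΔS = 0.4650 × 843.2 ≈ 392.1 kg VSS/d.

P_X ≈ 392 kg VSS/d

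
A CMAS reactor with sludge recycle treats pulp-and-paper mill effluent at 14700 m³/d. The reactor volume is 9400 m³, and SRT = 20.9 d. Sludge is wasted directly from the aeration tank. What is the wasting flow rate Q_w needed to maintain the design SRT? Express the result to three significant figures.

With mixed-liquor wasting, θ_c = V/Q_w, so Q_w = V/θ_c = 9400/20.9 = 449.8 m³/d.

Q_w ≈ 450 m³/d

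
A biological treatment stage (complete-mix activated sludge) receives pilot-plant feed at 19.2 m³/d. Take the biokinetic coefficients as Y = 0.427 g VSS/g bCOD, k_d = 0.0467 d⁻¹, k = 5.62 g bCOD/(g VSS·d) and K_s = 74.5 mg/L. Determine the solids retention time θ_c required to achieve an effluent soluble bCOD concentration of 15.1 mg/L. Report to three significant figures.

Specific growth rate at S = 15.1 mg/L: μ = YkS/(K_s+S) = 0.427·5.62·15.1/(74.5+15.1) = 0.4044 d⁻¹.
Then 1/θ_c = μ − k_d = 0.4044 − 0.0467 = 0.3577 d⁻¹, giving θ_c = 2.795 d.

θ_c ≈ 2.80 d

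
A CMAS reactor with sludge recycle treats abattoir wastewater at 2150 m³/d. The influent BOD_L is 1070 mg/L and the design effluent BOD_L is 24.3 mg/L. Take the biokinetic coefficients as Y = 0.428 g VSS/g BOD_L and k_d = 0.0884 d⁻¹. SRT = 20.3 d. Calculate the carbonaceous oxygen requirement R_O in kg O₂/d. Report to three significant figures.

R_O ≈ 1760 kg O₂/d

The observed yield is Y_obs = Y/(1 + k_d·θ_c) = 0.428 / (1 + 0.0884 × 20.3) = 0.428 / 2.795 = 0.1532 g VSS per g BOD_L removed.
Mass of BOD_L removed per day: Q(S₀ − S) = 2150 × 1046 g/m³ = 2248 kg/d.
Net sludge production P_X = 0.1532 × 2248 = 344.3 kg VSS/d.
R_O = Q·(S₀ − S) − 1.42·P_X = 2248 − 1.42 × 344.3 = 1759 kg O₂/d.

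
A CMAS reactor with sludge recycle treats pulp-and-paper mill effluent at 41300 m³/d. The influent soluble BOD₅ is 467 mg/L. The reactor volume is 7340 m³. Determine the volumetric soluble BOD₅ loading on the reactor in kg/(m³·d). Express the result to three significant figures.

Applied soluble BOD₅ load per unit volume = Q·S₀/V = (41300 × 467/1000)/7340 = 2.628 kg soluble BOD₅·m⁻³·d⁻¹.

L_v ≈ 2.63 kg soluble BOD₅/(m³·d)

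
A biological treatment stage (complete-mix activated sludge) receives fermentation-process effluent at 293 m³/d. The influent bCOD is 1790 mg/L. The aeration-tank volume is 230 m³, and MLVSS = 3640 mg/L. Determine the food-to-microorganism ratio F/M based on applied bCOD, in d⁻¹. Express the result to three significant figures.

F/M = applied load / biomass = Q·S₀/(V·X) = 293 × 1790 / (230.0 × 3640) = 0.6265 d⁻¹.

F/M ≈ 0.626 d⁻¹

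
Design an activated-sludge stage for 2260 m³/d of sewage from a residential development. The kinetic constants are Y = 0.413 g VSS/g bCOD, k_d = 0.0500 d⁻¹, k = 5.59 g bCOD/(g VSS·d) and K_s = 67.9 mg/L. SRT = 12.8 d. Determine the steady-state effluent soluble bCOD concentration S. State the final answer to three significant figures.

S ≈ 3.99 mg/L

From the Monod/SRT balance for a CMAS, S = K_s·(1+k_d θ_c)/[θ_c·(Y k − k_d) − 1] = 67.9 × (1 + 0.0500 × 12.8) / [12.8 × (0.413 × 5.59 − 0.0500) − 1] = 111.4 / 27.91 = 3.990 mg/L.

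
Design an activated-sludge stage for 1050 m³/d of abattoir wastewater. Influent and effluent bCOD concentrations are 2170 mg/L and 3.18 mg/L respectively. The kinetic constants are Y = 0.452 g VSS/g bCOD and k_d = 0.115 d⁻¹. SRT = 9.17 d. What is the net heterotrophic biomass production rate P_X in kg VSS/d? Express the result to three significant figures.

P_X ≈ 501 kg VSS/d

The observed yield is Y_obs = Y/(1 + k_d·θ_c) = 0.452 / (1 + 0.115 × 9.17) = 0.452 / 2.055 = 0.2200 g VSS per g bCOD removed.
Q·(S₀ − S) = 1050 × (2170 − 3.18) × 10⁻³ = 2275 kg/d removed.
P_X = Y_obs · Q(S₀ − S) = 0.2200 × 2275 = 500.5 kg VSS/d.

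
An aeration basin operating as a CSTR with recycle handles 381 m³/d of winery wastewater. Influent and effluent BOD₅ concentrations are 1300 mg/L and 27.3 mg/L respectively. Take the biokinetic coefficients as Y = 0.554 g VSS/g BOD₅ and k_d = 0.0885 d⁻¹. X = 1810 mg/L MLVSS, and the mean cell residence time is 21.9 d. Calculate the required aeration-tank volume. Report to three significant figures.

Rearranging the biomass balance for a CMAS with decay, V = Y·Q·ΔS·θ_c / [X·(1+k_d θ_c)] = 0.554 × 381 × (1300 − 27.3) × 21.9 / [1810 × (1 + 0.0885 × 21.9)] = 5.88×10^6 / 5318 = 1106 m³.

V ≈ 1110 m³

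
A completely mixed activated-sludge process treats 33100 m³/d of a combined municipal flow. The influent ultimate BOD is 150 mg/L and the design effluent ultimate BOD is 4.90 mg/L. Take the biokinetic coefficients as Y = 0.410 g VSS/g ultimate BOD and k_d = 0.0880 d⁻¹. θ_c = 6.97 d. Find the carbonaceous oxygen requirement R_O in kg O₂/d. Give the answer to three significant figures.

R_O ≈ 3070 kg O₂/d

The observed yield is Y_obs = Y/(1 + k_d·θ_c) = 0.410 / (1 + 0.0880 × 6.97) = 0.410 / 1.613 = 0.2541 g VSS per g ultimate BOD removed.
Q·(S₀ − S) = 33100 × (150 − 4.90) × 10⁻³ = 4803 kg/d removed.
Net sludge production P_X = 0.2541 × 4803 = 1221 kg VSS/d.
Carbonaceous O₂ demand = substrate oxidised − cell-mass equivalent = 4803 − 1.42 × 1221 = 3070 kg O₂/d.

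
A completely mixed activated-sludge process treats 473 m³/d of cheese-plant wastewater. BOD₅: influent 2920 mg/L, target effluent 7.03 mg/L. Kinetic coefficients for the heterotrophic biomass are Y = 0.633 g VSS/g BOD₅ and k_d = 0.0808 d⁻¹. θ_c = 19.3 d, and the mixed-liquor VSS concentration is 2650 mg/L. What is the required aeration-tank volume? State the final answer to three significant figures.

From the SRT design equation V = Y Q (S₀−S) θ_c / [X (1 + k_d θ_c)] = 0.633 × 473 × (2920 − 7.03) × 19.3 / [2650 × (1 + 0.0808 × 19.3)] = 1.68×10^7 / 6783 = 2482 m³.

V ≈ 2480 m³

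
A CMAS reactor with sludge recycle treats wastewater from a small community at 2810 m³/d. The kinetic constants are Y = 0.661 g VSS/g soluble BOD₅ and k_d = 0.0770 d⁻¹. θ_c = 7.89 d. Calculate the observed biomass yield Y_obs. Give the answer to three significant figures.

Y_obs ≈ 0.411 g VSS/g soluble BOD₅

Correct the yield for decay: Y_obs = Y/(1 + k_d θ_c) = 0.661 / (1 + 0.0770 × 7.89) = 0.661 / 1.608 = 0.4112.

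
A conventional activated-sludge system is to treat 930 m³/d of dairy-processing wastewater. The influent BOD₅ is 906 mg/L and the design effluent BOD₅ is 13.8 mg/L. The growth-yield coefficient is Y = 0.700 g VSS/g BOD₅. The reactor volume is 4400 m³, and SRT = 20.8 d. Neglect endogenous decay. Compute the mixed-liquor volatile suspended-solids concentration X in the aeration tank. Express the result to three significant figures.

Without decay, X = Y Q (S₀−S) θ_c / V = 0.700 × 930 × (906 − 13.8) × 20.8 / 4400 = 2746 mg/L.

X ≈ 2750 mg/L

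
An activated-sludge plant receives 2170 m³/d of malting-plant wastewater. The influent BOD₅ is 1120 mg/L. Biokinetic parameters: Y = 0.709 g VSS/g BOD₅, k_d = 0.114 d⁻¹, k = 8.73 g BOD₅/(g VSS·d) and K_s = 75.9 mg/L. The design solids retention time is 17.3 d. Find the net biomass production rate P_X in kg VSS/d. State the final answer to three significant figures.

P_X ≈ 579 kg VSS/d

For a completely mixed reactor with recycle the Lawrence–McCarty relation gives S = K_s·(1 + k_d·θ_c) / [θ_c·(Y·k − k_d) − 1] = 75.9 × (1 + 0.114 × 17.3) / [17.3 × (0.709 × 8.73 − 0.114) − 1] = 225.6 / 104.1 = 2.167 mg/L.
Y_obs = Y / (1 + k_d θ_c) = 0.709 / (1 + 0.114 × 17.3) = 0.709 / 2.972 = 0.2385.
Q·(S₀ − S) = 2170 × (1120 − 2.17) × 10⁻³ = 2426 kg/d removed.
P_X = Y_obs · Q(S₀ − S) = 0.2385 × 2426 = 578.6 kg VSS/d.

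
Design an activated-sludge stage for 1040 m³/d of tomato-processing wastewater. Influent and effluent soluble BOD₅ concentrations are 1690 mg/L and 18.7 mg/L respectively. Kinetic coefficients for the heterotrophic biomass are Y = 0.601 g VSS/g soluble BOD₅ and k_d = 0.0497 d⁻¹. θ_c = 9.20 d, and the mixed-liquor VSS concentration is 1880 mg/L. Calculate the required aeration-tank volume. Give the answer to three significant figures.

From the SRT design equation V = Y Q (S₀−S) θ_c / [X (1 + k_d θ_c)] = 0.601 × 1040 × (1690 − 18.7) × 9.20 / [1880 × (1 + 0.0497 × 9.20)] = 9.61×10^6 / 2740 = 3508 m³.

V ≈ 3510 m³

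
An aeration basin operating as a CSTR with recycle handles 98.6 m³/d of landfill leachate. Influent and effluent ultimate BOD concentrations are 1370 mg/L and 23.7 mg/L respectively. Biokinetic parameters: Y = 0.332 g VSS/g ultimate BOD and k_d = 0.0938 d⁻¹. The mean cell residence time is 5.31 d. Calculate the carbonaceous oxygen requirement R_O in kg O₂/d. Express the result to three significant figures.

Y_obs = Y / (1 + k_d θ_c) = 0.332 / (1 + 0.0938 × 5.31) = 0.332 / 1.498 = 0.2216.
Mass of ultimate BOD removed per day: Q(S₀ − S) = 98.6 × 1346 g/m³ = 132.7 kg/d.
P_X = Y_obs·Q·(S₀ − S) = 0.2216 × 132.7 = 29.42 kg VSS/d.
R_O = Q·(S₀ − S) − 1.42·P_X = 132.7 − 1.42 × 29.42 = 90.97 kg O₂/d.

R_O ≈ 91.0 kg O₂/d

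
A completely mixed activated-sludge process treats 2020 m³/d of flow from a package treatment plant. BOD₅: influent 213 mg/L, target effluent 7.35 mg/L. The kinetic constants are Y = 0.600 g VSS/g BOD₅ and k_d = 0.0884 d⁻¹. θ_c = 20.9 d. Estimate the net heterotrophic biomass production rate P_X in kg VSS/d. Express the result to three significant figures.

P_X ≈ 87.5 kg VSS/d

Observed yield with endogenous decay: Y_obs = Y / (1 + k_d·θ_c) = 0.600 / (1 + 0.0884 × 20.9) = 0.600 / 2.848 = 0.2107 g VSS/g BOD₅.
Mass of BOD₅ removed per day: Q(S₀ − S) = 2020 × 205.7 g/m³ = 415.4 kg/d.
Net biomass production P_X = Y_obs × Q·(S₀ − S) = 0.2107 × 415.4 = 87.53 kg VSS/d.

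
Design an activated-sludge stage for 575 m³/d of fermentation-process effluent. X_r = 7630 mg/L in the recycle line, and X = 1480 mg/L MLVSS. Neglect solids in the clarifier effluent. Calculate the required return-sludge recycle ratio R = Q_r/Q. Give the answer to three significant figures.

R ≈ 0.241

R = Q_r/Q = X/(X_r − X) = 1480 / (7630 − 1480) = 0.2407.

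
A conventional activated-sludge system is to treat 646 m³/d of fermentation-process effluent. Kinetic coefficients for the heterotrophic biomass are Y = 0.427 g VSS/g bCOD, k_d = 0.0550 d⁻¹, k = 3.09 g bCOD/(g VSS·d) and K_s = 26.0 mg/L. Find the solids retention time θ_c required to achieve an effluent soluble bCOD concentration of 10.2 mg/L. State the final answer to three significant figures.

θ_c ≈ 3.16 d

From 1/θ_c = Y·k·S/(K_s + S) − k_d: Y·k·S/(K_s+S) = 0.427 × 3.09 × 10.2 / (26.0 + 10.2) = 0.3718 d⁻¹.
θ_c = 1/(μ − k_d) = 1/(0.3718 − 0.0550) = 1/0.3168 = 3.157 d.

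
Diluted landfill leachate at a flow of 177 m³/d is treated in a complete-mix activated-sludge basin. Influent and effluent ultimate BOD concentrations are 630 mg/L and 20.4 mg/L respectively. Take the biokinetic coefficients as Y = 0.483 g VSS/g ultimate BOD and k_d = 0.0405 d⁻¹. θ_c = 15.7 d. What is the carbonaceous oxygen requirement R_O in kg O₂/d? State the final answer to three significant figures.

R_O ≈ 62.7 kg O₂/d

Y_obs = Y / (1 + k_d θ_c) = 0.483 / (1 + 0.0405 × 15.7) = 0.483 / 1.636 = 0.2953.
Mass of ultimate BOD removed per day: Q(S₀ − S) = 177 × 609.6 g/m³ = 107.9 kg/d.
Biomass synthesised: P_X = Y_obs × 107.9 = 31.86 kg VSS/d.
R_O = Q·(S₀ − S) − 1.42·P_X = 107.9 − 1.42 × 31.86 = 62.66 kg O₂/d.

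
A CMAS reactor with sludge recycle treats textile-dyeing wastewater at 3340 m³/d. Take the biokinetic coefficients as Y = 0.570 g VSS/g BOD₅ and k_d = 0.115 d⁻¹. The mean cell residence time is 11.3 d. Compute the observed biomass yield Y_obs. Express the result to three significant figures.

Y_obs = Y / (1 + k_d θ_c) = 0.570 / (1 + 0.115 × 11.3) = 0.570 / 2.300 = 0.2479.

Y_obs ≈ 0.248 g VSS/g BOD₅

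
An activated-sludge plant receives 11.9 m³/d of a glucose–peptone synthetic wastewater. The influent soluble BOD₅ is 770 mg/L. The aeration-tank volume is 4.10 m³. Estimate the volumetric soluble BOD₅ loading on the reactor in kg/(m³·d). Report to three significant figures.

Applied soluble BOD₅ load per unit volume = Q·S₀/V = (11.9 × 770/1000)/4.100 = 2.235 kg soluble BOD₅·m⁻³·d⁻¹.

L_v ≈ 2.23 kg soluble BOD₅/(m³·d)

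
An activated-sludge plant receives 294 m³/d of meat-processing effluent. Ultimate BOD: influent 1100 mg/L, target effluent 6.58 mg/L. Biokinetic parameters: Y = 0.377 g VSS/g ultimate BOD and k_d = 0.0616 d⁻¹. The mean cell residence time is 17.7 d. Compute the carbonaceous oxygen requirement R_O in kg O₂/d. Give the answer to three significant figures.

R_O ≈ 239 kg O₂/d

Y_obs = Y / (1 + k_d θ_c) = 0.377 / (1 + 0.0616 × 17.7) = 0.377 / 2.090 = 0.1804.
ΔS = 1100 − 6.58 = 1093 mg/L, so the substrate removal rate is 294 × 1093/1000 = 321.5 kg ultimate BOD/d.
P_X = Y_obs·Q·(S₀ − S) = 0.1804 × 321.5 = 57.98 kg VSS/d.
R_O = Q·(S₀ − S) − 1.42·P_X = 321.5 − 1.42 × 57.98 = 239.1 kg O₂/d.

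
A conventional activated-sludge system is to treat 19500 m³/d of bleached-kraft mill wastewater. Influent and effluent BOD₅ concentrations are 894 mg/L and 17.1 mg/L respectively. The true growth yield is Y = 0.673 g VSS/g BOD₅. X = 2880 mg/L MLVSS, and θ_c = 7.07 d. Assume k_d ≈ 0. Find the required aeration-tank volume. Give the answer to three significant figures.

Biomass mass balance (decay neglected): V·X = Y·Q·(S₀ − S)·θ_c, so V = 0.673 × 19500 × (894 − 17.1) × 7.07 / 2880 = 28251 m³.

V ≈ 28300 m³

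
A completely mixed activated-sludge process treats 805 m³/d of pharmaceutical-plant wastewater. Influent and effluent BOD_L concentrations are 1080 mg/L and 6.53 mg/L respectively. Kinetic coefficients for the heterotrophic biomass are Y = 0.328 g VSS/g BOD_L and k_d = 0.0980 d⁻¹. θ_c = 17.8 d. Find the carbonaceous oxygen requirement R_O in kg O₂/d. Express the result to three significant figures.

R_O ≈ 717 kg O₂/d

Y_obs = Y / (1 + k_d θ_c) = 0.328 / (1 + 0.0980 × 17.8) = 0.328 / 2.744 = 0.1195.
Substrate removed = Q·(S₀ − S) = 805 m³/d × (1080 − 6.53) g/m³ = 8.64×10^5 g/d = 864.1 kg/d.
P_X = Y_obs·Q·(S₀ − S) = 0.1195 × 864.1 = 103.3 kg VSS/d.
R_O = Q·(S₀ − S) − 1.42·P_X = 864.1 − 1.42 × 103.3 = 717.5 kg O₂/d.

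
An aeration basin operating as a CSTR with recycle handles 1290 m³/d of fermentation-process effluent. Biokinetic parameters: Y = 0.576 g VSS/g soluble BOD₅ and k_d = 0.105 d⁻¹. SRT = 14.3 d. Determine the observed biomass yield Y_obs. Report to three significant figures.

Y_obs = Y / (1 + k_d θ_c) = 0.576 / (1 + 0.105 × 14.3) = 0.576 / 2.502 = 0.2303.

Y_obs ≈ 0.230 g VSS/g soluble BOD₅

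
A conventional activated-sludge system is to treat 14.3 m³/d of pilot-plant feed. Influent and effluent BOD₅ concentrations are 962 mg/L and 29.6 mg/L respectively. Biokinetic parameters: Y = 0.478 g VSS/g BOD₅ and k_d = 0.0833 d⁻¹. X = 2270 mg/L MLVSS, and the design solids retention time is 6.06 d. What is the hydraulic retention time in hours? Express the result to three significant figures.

τ ≈ 19.0 h

Rearranging the biomass balance for a CMAS with decay, V = Y·Q·ΔS·θ_c / [X·(1+k_d θ_c)] = 0.478 × 14.3 × (962 − 29.6) × 6.06 / [2270 × (1 + 0.0833 × 6.06)] = 3.86×10^4 / 3416 = 11.31 m³.
Hydraulic retention time τ = V/Q = 11.31 / 14.3 = 0.7907 d = 18.98 h.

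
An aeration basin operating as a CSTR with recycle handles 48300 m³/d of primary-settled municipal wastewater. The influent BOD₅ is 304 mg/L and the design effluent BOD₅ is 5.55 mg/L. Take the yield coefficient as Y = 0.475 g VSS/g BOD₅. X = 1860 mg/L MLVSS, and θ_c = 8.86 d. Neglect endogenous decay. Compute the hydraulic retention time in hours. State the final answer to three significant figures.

V·X = Y·Q·ΔS·θ_c gives V = 0.475 × 48300 × (304 − 5.55) × 8.86 / 1860 = 32616 m³.
τ = V/Q = 32616/48300 = 0.6753 d, or 16.21 h.

τ ≈ 16.2 h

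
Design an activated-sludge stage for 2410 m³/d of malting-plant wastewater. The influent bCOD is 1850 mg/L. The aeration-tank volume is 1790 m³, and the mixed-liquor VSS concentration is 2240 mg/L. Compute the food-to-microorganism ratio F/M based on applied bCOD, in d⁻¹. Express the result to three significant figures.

F/M = Q·S₀ / (V·X) = 2410 × 1850 / (1790 × 2240) = 1.112 g bCOD·(g VSS·d)⁻¹.

F/M ≈ 1.11 d⁻¹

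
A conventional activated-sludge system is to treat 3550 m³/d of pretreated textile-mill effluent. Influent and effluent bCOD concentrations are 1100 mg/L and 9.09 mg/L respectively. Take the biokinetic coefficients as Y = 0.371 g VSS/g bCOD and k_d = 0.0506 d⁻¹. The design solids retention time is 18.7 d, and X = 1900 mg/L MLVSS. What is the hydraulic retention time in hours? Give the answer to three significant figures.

τ ≈ 49.1 h

Steady-state biomass mass balance: V·X·(1 + k_d·θ_c) = Y·Q·(S₀ − S)·θ_c, so V = 0.371 × 3550 × (1100 − 9.09) × 18.7 / [1900 × (1 + 0.0506 × 18.7)] = 2.69×10^7 / 3698 = 7266 m³.
HRT = V/Q = 7266 m³ / 3550 m³·d⁻¹ = 2.047 d × 24 = 49.12 h.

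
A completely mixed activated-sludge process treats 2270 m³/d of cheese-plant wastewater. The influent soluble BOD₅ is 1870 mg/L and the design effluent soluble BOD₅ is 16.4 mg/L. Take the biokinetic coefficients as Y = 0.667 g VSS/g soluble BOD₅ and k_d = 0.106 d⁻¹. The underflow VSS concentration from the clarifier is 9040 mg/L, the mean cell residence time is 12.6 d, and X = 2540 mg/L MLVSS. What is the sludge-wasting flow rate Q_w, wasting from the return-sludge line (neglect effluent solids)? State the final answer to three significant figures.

Q_w ≈ 133 m³/d

Steady-state biomass mass balance: V·X·(1 + k_d·θ_c) = Y·Q·(S₀ − S)·θ_c, so V = 0.667 × 2270 × (1870 − 16.4) × 12.6 / [2540 × (1 + 0.106 × 12.6)] = 3.54×10^7 / 5932 = 5961 m³.
θ_c = V·X/(Q_w·X_r) when wasting from the recycle, so Q_w = V·X/(θ_c·X_r) = 5961 × 2540 / (12.6 × 9040) = 132.9 m³/d.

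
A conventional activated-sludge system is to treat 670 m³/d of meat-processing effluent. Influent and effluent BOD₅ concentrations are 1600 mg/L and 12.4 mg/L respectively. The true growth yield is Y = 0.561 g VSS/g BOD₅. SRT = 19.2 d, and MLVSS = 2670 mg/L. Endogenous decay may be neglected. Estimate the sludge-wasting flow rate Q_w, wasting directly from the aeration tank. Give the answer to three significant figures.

With k_d = 0 the design equation reduces to V = Y Q (S₀−S) θ_c / X = 0.561 × 670 × (1600 − 12.4) × 19.2 / 2670 = 4291 m³.
Wasting from the aeration tank: Q_w = V / θ_c = 4291 / 19.2 = 223.5 m³/d.

Q_w ≈ 223 m³/d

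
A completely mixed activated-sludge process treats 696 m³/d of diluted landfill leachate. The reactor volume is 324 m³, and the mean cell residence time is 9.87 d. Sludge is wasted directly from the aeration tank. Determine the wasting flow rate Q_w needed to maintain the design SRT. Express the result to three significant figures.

Q_w ≈ 32.8 m³/d

Wasting from the aeration tank: Q_w = V / θ_c = 324.0 / 9.87 = 32.83 m³/d.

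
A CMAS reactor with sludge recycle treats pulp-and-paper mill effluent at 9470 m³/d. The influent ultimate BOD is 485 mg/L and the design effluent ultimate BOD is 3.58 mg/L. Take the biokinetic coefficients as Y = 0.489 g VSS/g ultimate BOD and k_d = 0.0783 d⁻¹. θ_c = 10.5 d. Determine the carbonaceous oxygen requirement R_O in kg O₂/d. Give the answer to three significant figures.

Observed yield with endogenous decay: Y_obs = Y / (1 + k_d·θ_c) = 0.489 / (1 + 0.0783 × 10.5) = 0.489 / 1.822 = 0.2684 g VSS/g ultimate BOD.
Mass of ultimate BOD removed per day: Q(S₀ − S) = 9470 × 481.4 g/m³ = 4559 kg/d.
Biomass synthesised: P_X = Y_obs × 4559 = 1223 kg VSS/d.
R_O = Q·ΔS − 1.42 P_X = 4559 − 1737 = 2822 kg O₂/d.

R_O ≈ 2820 kg O₂/d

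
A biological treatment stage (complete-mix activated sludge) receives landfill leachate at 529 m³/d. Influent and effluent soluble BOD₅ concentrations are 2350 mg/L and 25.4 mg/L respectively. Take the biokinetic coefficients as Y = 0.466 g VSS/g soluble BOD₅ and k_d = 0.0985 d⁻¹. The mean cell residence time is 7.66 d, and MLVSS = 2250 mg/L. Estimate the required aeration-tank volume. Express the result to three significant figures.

From the SRT design equation V = Y Q (S₀−S) θ_c / [X (1 + k_d θ_c)] = 0.466 × 529 × (2350 − 25.4) × 7.66 / [2250 × (1 + 0.0985 × 7.66)] = 4.39×10^6 / 3948 = 1112 m³.

V ≈ 1110 m³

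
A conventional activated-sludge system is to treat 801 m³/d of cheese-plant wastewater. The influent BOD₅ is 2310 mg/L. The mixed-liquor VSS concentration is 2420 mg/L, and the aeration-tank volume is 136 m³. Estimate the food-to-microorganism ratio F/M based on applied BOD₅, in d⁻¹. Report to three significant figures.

F/M ≈ 5.62 d⁻¹

F/M = Q·S₀ / (V·X) = 801 × 2310 / (136.0 × 2420) = 5.622 g BOD₅·(g VSS·d)⁻¹.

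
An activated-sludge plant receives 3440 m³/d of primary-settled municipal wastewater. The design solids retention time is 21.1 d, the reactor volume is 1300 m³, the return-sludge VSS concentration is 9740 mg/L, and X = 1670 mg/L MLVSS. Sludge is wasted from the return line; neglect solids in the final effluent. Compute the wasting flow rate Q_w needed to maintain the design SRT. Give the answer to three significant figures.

θ_c = V·X/(Q_w·X_r) when wasting from the recycle, so Q_w = V·X/(θ_c·X_r) = 1300 × 1670 / (21.1 × 9740) = 10.56 m³/d.

Q_w ≈ 10.6 m³/d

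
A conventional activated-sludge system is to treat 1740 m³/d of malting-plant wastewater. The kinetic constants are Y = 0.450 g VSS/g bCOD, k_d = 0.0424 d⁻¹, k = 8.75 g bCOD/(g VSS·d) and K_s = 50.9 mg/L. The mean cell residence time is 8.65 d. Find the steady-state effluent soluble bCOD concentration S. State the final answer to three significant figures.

From the Monod/SRT balance for a CMAS, S = K_s·(1+k_d θ_c)/[θ_c·(Y k − k_d) − 1] = 50.9 × (1 + 0.0424 × 8.65) / [8.65 × (0.450 × 8.75 − 0.0424) − 1] = 69.57 / 32.69 = 2.128 mg/L.

S ≈ 2.13 mg/L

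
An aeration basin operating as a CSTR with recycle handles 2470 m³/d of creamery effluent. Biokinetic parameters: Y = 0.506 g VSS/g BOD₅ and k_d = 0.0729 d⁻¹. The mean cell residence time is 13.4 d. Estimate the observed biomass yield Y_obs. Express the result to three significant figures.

Y_obs ≈ 0.256 g VSS/g BOD₅

Correct the yield for decay: Y_obs = Y/(1 + k_d θ_c) = 0.506 / (1 + 0.0729 × 13.4) = 0.506 / 1.977 = 0.2560.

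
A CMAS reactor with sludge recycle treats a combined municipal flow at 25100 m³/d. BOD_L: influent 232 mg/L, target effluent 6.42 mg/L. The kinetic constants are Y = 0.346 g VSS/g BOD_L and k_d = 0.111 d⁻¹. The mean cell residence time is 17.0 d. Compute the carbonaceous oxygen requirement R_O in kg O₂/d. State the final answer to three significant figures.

Y_obs = Y / (1 + k_d θ_c) = 0.346 / (1 + 0.111 × 17.0) = 0.346 / 2.887 = 0.1198.
Q·(S₀ − S) = 25100 × (232 − 6.42) × 10⁻³ = 5662 kg/d removed.
Biomass synthesised: P_X = Y_obs × 5662 = 678.6 kg VSS/d.
R_O = Q·ΔS − 1.42 P_X = 5662 − 963.6 = 4698 kg O₂/d.

R_O ≈ 4700 kg O₂/d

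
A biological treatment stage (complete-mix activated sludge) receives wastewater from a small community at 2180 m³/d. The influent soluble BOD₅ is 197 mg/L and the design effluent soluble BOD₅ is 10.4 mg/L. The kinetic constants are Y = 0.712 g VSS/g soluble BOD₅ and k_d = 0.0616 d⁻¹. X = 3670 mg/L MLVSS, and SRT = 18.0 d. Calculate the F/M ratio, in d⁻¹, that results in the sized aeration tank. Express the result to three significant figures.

From the SRT design equation V = Y Q (S₀−S) θ_c / [X (1 + k_d θ_c)] = 0.712 × 2180 × (197 − 10.4) × 18.0 / [3670 × (1 + 0.0616 × 18.0)] = 5.21×10^6 / 7739 = 673.6 m³.
F/M = applied load / biomass = Q·S₀/(V·X) = 2180 × 197 / (673.6 × 3670) = 0.1737 d⁻¹.

F/M ≈ 0.174 d⁻¹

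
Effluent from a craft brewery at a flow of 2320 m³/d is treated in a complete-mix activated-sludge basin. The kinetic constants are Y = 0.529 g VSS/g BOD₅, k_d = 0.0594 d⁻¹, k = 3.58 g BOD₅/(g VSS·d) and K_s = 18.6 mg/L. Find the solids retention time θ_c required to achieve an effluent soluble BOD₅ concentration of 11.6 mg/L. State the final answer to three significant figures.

θ_c ≈ 1.50 d

At the target effluent, Y k S/(K_s+S) = 0.529×3.58×11.6/30.20 = 0.7274 d⁻¹.
θ_c = 1/(μ − k_d) = 1/(0.7274 − 0.0594) = 1/0.6680 = 1.497 d.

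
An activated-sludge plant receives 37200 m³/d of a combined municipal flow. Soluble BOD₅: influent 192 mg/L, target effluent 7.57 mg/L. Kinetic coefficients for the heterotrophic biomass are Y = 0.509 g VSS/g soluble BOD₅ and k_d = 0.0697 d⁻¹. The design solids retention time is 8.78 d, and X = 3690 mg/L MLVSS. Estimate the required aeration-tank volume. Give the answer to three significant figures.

V ≈ 5150 m³

Steady-state biomass mass balance: V·X·(1 + k_d·θ_c) = Y·Q·(S₀ − S)·θ_c, so V = 0.509 × 37200 × (192 − 7.57) × 8.78 / [3690 × (1 + 0.0697 × 8.78)] = 3.07×10^7 / 5948 = 5155 m³.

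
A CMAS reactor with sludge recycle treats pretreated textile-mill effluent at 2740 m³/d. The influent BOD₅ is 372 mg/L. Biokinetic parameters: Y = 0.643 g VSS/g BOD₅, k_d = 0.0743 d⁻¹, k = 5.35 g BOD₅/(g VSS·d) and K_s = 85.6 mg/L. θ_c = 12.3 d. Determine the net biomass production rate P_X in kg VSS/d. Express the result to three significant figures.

Effluent substrate depends only on kinetics and SRT: S = K_s(1 + k_d θ_c) / [θ_c(Yk − k_d) − 1] = 85.6 × (1 + 0.0743 × 12.3) / [12.3 × (0.643 × 5.35 − 0.0743) − 1] = 163.8 / 40.40 = 4.055 mg/L.
Correct the yield for decay: Y_obs = Y/(1 + k_d θ_c) = 0.643 / (1 + 0.0743 × 12.3) = 0.643 / 1.914 = 0.3360.
Q·(S₀ − S) = 2740 × (372 − 4.06) × 10⁻³ = 1008 kg/d removed.
So the net sludge growth is P_X = 0.3360 × 1008 = 338.7 kg VSS/d.

P_X ≈ 339 kg VSS/d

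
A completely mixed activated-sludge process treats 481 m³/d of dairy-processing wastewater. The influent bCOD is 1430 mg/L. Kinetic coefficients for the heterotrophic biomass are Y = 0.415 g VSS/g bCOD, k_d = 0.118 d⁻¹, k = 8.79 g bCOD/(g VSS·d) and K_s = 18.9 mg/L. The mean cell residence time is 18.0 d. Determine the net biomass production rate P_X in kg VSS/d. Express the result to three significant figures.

For a completely mixed reactor with recycle the Lawrence–McCarty relation gives S = K_s·(1 + k_d·θ_c) / [θ_c·(Y·k − k_d) − 1] = 18.9 × (1 + 0.118 × 18.0) / [18.0 × (0.415 × 8.79 − 0.118) − 1] = 59.04 / 62.54 = 0.9441 mg/L.
The observed yield is Y_obs = Y/(1 + k_d·θ_c) = 0.415 / (1 + 0.118 × 18.0) = 0.415 / 3.124 = 0.1328 g VSS per g bCOD removed.
ΔS = 1430 − 0.944 = 1429 mg/L, so the substrate removal rate is 481 × 1429/1000 = 687.4 kg bCOD/d.
Net biomass production P_X = Y_obs × Q·(S₀ − S) = 0.1328 × 687.4 = 91.31 kg VSS/d.

P_X ≈ 91.3 kg VSS/d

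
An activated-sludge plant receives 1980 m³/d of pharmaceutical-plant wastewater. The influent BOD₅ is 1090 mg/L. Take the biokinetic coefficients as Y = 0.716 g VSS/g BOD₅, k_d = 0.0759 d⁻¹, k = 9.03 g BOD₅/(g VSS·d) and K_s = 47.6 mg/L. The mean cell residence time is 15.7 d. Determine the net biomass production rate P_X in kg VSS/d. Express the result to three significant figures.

P_X ≈ 704 kg VSS/d

From the Monod/SRT balance for a CMAS, S = K_s·(1+k_d θ_c)/[θ_c·(Y k − k_d) − 1] = 47.6 × (1 + 0.0759 × 15.7) / [15.7 × (0.716 × 9.03 − 0.0759) − 1] = 104.3 / 99.32 = 1.050 mg/L.
Observed yield with endogenous decay: Y_obs = Y / (1 + k_d·θ_c) = 0.716 / (1 + 0.0759 × 15.7) = 0.716 / 2.192 = 0.3267 g VSS/g BOD₅.
Substrate removed = Q·(S₀ − S) = 1980 m³/d × (1090 − 1.05) g/m³ = 2.16×10^6 g/d = 2156 kg/d.
So the net sludge growth is P_X = 0.3267 × 2156 = 704.4 kg VSS/d.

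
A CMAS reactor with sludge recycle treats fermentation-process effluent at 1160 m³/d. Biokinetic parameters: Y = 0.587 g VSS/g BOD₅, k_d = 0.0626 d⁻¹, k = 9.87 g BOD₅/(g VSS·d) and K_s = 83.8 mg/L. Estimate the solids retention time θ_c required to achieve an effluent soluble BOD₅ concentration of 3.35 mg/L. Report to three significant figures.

θ_c ≈ 6.25 d

From 1/θ_c = Y·k·S/(K_s + S) − k_d: Y·k·S/(K_s+S) = 0.587 × 9.87 × 3.35 / (83.8 + 3.35) = 0.2227 d⁻¹.
Then 1/θ_c = μ − k_d = 0.2227 − 0.0626 = 0.1601 d⁻¹, giving θ_c = 6.246 d.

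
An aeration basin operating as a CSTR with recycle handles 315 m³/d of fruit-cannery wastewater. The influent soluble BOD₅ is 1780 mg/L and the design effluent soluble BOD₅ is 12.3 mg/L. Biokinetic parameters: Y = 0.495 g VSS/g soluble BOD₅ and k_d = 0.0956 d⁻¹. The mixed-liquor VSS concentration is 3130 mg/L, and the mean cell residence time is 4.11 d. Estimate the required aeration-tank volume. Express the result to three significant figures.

V ≈ 260 m³

From the SRT design equation V = Y Q (S₀−S) θ_c / [X (1 + k_d θ_c)] = 0.495 × 315 × (1780 − 12.3) × 4.11 / [3130 × (1 + 0.0956 × 4.11)] = 1.13×10^6 / 4360 = 259.8 m³.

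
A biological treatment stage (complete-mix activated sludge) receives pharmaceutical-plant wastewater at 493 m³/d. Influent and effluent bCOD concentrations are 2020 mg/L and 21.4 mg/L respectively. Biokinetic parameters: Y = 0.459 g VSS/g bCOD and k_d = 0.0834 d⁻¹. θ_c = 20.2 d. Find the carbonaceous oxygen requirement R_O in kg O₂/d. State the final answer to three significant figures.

R_O ≈ 746 kg O₂/d

Y_obs = Y / (1 + k_d θ_c) = 0.459 / (1 + 0.0834 × 20.2) = 0.459 / 2.685 = 0.1710.
Substrate removed = Q·(S₀ − S) = 493 m³/d × (2020 − 21.4) g/m³ = 9.85×10^5 g/d = 985.3 kg/d.
Net sludge production P_X = 0.1710 × 985.3 = 168.5 kg VSS/d.
Carbonaceous O₂ demand = substrate oxidised − cell-mass equivalent = 985.3 − 1.42 × 168.5 = 746.1 kg O₂/d.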